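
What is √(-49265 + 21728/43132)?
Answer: I*√5728135156329/10783 ≈ 221.96*I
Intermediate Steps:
√(-49265 + 21728/43132) = √(-49265 + 21728*(1/43132)) = √(-49265 + 5432/10783) = √(-531219063/10783) = I*√5728135156329/10783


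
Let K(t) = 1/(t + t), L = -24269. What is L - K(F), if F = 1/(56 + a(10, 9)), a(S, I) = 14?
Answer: -24304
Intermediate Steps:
F = 1/70 (F = 1/(56 + 14) = 1/70 ≈ 0.014286)
K(t) = 1/(2*t)
L - K(F) = -24269 - 1/(2*1/70) = -24269 - 70/2 = -24269 - 1*35 = -24269 - 35 = -24304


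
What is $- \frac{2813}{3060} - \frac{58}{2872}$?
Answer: $- \frac{258013}{274635} \approx -0.93948$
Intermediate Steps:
$- \frac{2813}{3060} - \frac{58}{2872} = \left(-2813\right) \frac{1}{3060} - \frac{29}{1436} = - \frac{2813}{3060} - \frac{29}{1436} = - \frac{258013}{274635}$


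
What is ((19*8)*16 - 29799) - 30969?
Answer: -58336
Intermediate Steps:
((19*8)*16 - 29799) - 30969 = (152*16 - 29799) - 30969 = (2432 - 29799) - 30969 = -27367 - 30969 = -58336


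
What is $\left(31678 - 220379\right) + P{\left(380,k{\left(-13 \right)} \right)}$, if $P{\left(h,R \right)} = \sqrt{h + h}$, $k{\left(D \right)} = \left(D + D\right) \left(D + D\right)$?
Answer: $-188701 + 2 \sqrt{190} \approx -1.8867 \cdot 10^{5}$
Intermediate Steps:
$k{\left(D \right)} = 4 D^{2}$ ($k{\left(D \right)} = 2 D 2 D = 4 D^{2}$)
$P{\left(h,R \right)} = \sqrt{2} \sqrt{h}$ ($P{\left(h,R \right)} = \sqrt{2 h} = \sqrt{2} \sqrt{h}$)
$\left(31678 - 220379\right) + P{\left(380,k{\left(-13 \right)} \right)} = \left(31678 - 220379\right) + \sqrt{2} \sqrt{380} = \left(31678 - 220379\right) + \sqrt{2} \cdot 2 \sqrt{95} = -188701 + 2 \sqrt{190}$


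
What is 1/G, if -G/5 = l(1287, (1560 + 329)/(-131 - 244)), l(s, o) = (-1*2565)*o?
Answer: -5/323019 ≈ -1.5479e-5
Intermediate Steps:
l(s, o) = -2565*o
G = -323019/5 (G = -(-12825)*(1560 + 329)/(-131 - 244) = -(-12825)*1889/(-375) = -(-12825)*1889*(-1/375) = -(-12825)*(-1889)/375 = -5*323019/25 = -323019/5 ≈ -64604.)
1/G = 1/(-323019/5) = -5/323019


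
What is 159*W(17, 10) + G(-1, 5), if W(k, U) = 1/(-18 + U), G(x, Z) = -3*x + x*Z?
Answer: -175/8 ≈ -21.875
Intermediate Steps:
G(x, Z) = -3*x + Z*x
159*W(17, 10) + G(-1, 5) = 159/(-18 + 10) - (-3 + 5) = 159/(-8) - 1*2 = 159*(-⅛) - 2 = -159/8 - 2 = -175/8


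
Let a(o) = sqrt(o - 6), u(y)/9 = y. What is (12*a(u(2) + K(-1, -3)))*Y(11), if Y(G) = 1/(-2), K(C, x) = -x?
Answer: -6*sqrt(15) ≈ -23.238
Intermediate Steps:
u(y) = 9*y
a(o) = sqrt(-6 + o)
Y(G) = -1/2
(12*a(u(2) + K(-1, -3)))*Y(11) = (12*sqrt(-6 + (9*2 - 1*(-3))))*(-1/2) = (12*sqrt(-6 + (18 + 3)))*(-1/2) = (12*sqrt(-6 + 21))*(-1/2) = (12*sqrt(15))*(-1/2) = -6*sqrt(15)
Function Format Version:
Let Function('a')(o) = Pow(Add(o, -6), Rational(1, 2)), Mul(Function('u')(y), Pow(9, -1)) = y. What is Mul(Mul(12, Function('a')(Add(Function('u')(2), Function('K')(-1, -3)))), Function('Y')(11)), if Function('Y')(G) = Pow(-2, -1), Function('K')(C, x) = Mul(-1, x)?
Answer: Mul(-6, Pow(15, Rational(1, 2))) ≈ -23.238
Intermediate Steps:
Function('u')(y) = Mul(9, y)
Function('a')(o) = Pow(Add(-6, o), Rational(1, 2))
Function('Y')(G) = Rational(-1, 2)
Mul(Mul(12, Function('a')(Add(Function('u')(2), Function('K')(-1, -3)))), Function('Y')(11)) = Mul(Mul(12, Pow(Add(-6, Add(Mul(9, 2), Mul(-1, -3))), Rational(1, 2))), Rational(-1, 2)) = Mul(Mul(12, Pow(Add(-6, Add(18, 3)), Rational(1, 2))), Rational(-1, 2)) = Mul(Mul(12, Pow(Add(-6, 21), Rational(1, 2))), Rational(-1, 2)) = Mul(Mul(12, Pow(15, Rational(1, 2))), Rational(-1, 2)) = Mul(-6, Pow(15, Rational(1, 2)))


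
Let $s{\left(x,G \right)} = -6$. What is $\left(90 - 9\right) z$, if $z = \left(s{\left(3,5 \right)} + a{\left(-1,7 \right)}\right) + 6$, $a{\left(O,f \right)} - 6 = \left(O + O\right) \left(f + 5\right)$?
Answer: $-1458$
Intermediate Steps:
$a{\left(O,f \right)} = 6 + 2 O \left(5 + f\right)$ ($a{\left(O,f \right)} = 6 + \left(O + O\right) \left(f + 5\right) = 6 + 2 O \left(5 + f\right)$)
$z = -18$ ($z = \left(-6 + \left(6 + 10 \left(-1\right) + 2 \left(-1\right) 7\right)\right) + 6 = \left(-6 - 18\right) + 6 = -24 + 6 = -18$)
$\left(90 - 9\right) z = \left(90 - 9\right) \left(-18\right) = 81 \left(-18\right) = -1458$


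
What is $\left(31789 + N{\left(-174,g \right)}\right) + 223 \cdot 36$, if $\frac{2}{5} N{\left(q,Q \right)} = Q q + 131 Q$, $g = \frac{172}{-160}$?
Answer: $\frac{638921}{16} \approx 39933.0$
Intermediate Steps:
$g = - \frac{43}{40}$ ($g = 172 \left(- \frac{1}{160}\right) = - \frac{43}{40} \approx -1.075$)
$N{\left(q,Q \right)} = \frac{655 Q}{2} + \frac{5 Q q}{2}$ ($N{\left(q,Q \right)} = \frac{5 \left(Q q + 131 Q\right)}{2} = \frac{5 \left(131 Q + Q q\right)}{2} = \frac{655 Q}{2} + \frac{5 Q q}{2}$)
$\left(31789 + N{\left(-174,g \right)}\right) + 223 \cdot 36 = \left(31789 + \frac{5}{2} \left(- \frac{43}{40}\right) \left(131 - 174\right)\right) + 223 \cdot 36 = \left(31789 + \frac{5}{2} \left(- \frac{43}{40}\right) \left(-43\right)\right) + 8028 = \left(31789 + \frac{1849}{16}\right) + 8028 = \frac{510473}{16} + 8028 = \frac{638921}{16}$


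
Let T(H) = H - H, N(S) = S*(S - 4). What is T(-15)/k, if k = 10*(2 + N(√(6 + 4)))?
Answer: 0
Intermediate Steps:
N(S) = S*(-4 + S)
T(H) = 0
k = 20 + 10*√10*(-4 + √10) (k = 10*(2 + √(6 + 4)*(-4 + √(6 + 4))) = 10*(2 + √10*(-4 + √10)) = 20 + 10*√10*(-4 + √10) ≈ -6.4911)
T(-15)/k = 0/(120 - 40*√10) = 0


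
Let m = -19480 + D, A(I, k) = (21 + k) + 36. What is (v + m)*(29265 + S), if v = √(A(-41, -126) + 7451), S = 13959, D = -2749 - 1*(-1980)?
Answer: -875242776 + 43224*√7382 ≈ -8.7153e+8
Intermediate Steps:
A(I, k) = 57 + k
D = -769 (D = -2749 + 1980 = -769)
m = -20249 (m = -19480 - 769 = -20249)
v = √7382 (v = √((57 - 126) + 7451) = √(-69 + 7451) = √7382 ≈ 85.919)
(v + m)*(29265 + S) = (√7382 - 20249)*(29265 + 13959) = (-20249 + √7382)*43224 = -875242776 + 43224*√7382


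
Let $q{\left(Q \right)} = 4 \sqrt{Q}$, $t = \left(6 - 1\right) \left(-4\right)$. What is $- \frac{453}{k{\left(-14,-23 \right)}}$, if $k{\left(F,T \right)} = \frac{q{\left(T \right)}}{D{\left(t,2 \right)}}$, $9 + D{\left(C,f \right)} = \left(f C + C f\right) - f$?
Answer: $- \frac{41223 i \sqrt{23}}{92} \approx - 2148.9 i$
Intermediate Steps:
$t = -20$ ($t = \left(6 - 1\right) \left(-4\right) = 5 \left(-4\right) = -20$)
$D{\left(C,f \right)} = -9 - f + 2 C f$ ($D{\left(C,f \right)} = -9 - \left(f - C f - f C\right) = -9 - \left(f - 2 C f\right) = -9 + \left(2 C f - f\right) = -9 + \left(- f + 2 C f\right) = -9 - f + 2 C f$)
$k{\left(F,T \right)} = - \frac{4 \sqrt{T}}{91}$ ($k{\left(F,T \right)} = \frac{4 \sqrt{T}}{-9 - 2 + 2 \left(-20\right) 2} = \frac{4 \sqrt{T}}{-9 - 2 - 80} = \frac{4 \sqrt{T}}{-91} = 4 \sqrt{T} \left(- \frac{1}{91}\right) = - \frac{4 \sqrt{T}}{91}$)
$- \frac{453}{k{\left(-14,-23 \right)}} = - \frac{453}{\left(- \frac{4}{91}\right) \sqrt{-23}} = - \frac{453}{\left(- \frac{4}{91}\right) i \sqrt{23}} = - 453 \frac{91 i \sqrt{23}}{92} = - \frac{41223 i \sqrt{23}}{92}$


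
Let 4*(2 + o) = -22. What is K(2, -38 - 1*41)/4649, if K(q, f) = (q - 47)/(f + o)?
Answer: 90/804277 ≈ 0.00011190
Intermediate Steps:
o = -15/2 (o = -2 + (1/4)*(-22) = -2 - 11/2 = -15/2 ≈ -7.5000)
K(q, f) = (-47 + q)/(-15/2 + f) (K(q, f) = (q - 47)/(f - 15/2) = (-47 + q)/(-15/2 + f))
K(2, -38 - 1*41)/4649 = (2*(-47 + 2)/(-15 + 2*(-38 - 1*41)))/4649 = (2*(-45)/(-15 + 2*(-38 - 41)))*(1/4649) = (2*(-45)/(-15 + 2*(-79)))*(1/4649) = (2*(-45)/(-15 - 158))*(1/4649) = (2*(-45)/(-173))*(1/4649) = (2*(-1/173)*(-45))*(1/4649) = (90/173)*(1/4649) = 90/804277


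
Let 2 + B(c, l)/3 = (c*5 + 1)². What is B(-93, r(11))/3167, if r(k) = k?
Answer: 645882/3167 ≈ 203.94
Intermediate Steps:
B(c, l) = -6 + 3*(1 + 5*c)² (B(c, l) = -6 + 3*(c*5 + 1)² = -6 + 3*(5*c + 1)² = -6 + 3*(1 + 5*c)²)
B(-93, r(11))/3167 = (-6 + 3*(1 + 5*(-93))²)/3167 = (-6 + 3*(1 - 465)²)*(1/3167) = (-6 + 3*(-464)²)*(1/3167) = (-6 + 3*215296)*(1/3167) = (-6 + 645888)*(1/3167) = 645882*(1/3167) = 645882/3167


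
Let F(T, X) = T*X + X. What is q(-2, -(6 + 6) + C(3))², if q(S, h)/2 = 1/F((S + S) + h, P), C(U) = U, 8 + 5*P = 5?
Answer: 25/324 ≈ 0.077160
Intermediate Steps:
P = -⅗ (P = -8/5 + (⅕)*5 = -8/5 + 1 = -⅗ ≈ -0.60000)
F(T, X) = X + T*X
q(S, h) = 2/(-⅗ - 6*S/5 - 3*h/5) (q(S, h) = 2/((-3*(1 + ((S + S) + h))/5)) = 2/((-3*(1 + (2*S + h))/5)) = 2/((-3*(1 + (h + 2*S))/5)) = 2/((-3*(1 + h + 2*S)/5)) = 2/(-⅗ - 6*S/5 - 3*h/5))
q(-2, -(6 + 6) + C(3))² = (10/(3*(-1 - (-(6 + 6) + 3) - 2*(-2))))² = (10/(3*(-1 - (-1*12 + 3) + 4)))² = (10/(3*(-1 - (-12 + 3) + 4)))² = (10/(3*(-1 - 1*(-9) + 4)))² = (10/(3*(-1 + 9 + 4)))² = ((10/3)/12)² = ((10/3)*(1/12))² = (5/18)² = 25/324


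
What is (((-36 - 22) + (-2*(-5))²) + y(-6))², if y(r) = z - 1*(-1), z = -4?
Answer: 1521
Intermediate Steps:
y(r) = -3 (y(r) = -4 - 1*(-1) = -4 + 1 = -3)
(((-36 - 22) + (-2*(-5))²) + y(-6))² = (((-36 - 22) + (-2*(-5))²) - 3)² = ((-58 + 10²) - 3)² = ((-58 + 100) - 3)² = (42 - 3)² = 39² = 1521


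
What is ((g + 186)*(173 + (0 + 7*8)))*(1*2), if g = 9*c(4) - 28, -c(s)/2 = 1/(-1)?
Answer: 80608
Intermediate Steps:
c(s) = 2 (c(s) = -2/(-1) = -2*(-1) = 2)
g = -10 (g = 9*2 - 28 = 18 - 28 = -10)
((g + 186)*(173 + (0 + 7*8)))*(1*2) = ((-10 + 186)*(173 + (0 + 7*8)))*(1*2) = (176*(173 + (0 + 56)))*2 = (176*(173 + 56))*2 = (176*229)*2 = 40304*2 = 80608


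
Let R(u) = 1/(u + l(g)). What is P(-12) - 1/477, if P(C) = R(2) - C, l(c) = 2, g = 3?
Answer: 23369/1908 ≈ 12.248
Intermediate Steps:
R(u) = 1/(2 + u) (R(u) = 1/(u + 2) = 1/(2 + u))
P(C) = ¼ - C (P(C) = 1/(2 + 2) - C = 1/4 - C = ¼ - C)
P(-12) - 1/477 = (¼ - 1*(-12)) - 1/477 = (¼ + 12) - 1*1/477 = 49/4 - 1/477 = 23369/1908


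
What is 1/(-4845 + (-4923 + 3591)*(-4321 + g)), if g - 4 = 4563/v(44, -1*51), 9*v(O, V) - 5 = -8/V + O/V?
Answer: -73/510507021 ≈ -1.4300e-7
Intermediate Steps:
v(O, V) = 5/9 - 8/(9*V) + O/(9*V) (v(O, V) = 5/9 + (-8/V + O/V)/9 = 5/9 + (-8/(9*V) + O/(9*V)) = 5/9 - 8/(9*V) + O/(9*V))
g = 698431/73 (g = 4 + 4563/(((-8 + 44 + 5*(-1*51))/(9*((-1*51))))) = 4 + 4563/(((⅑)*(-8 + 44 + 5*(-51))/(-51))) = 4 + 4563/(((⅑)*(-1/51)*(-8 + 44 - 255))) = 4 + 4563/(((⅑)*(-1/51)*(-219))) = 4 + 4563/(73/153) = 4 + 4563*(153/73) = 4 + 698139/73 = 698431/73 ≈ 9567.5)
1/(-4845 + (-4923 + 3591)*(-4321 + g)) = 1/(-4845 + (-4923 + 3591)*(-4321 + 698431/73)) = 1/(-4845 - 1332*382998/73) = 1/(-4845 - 510153336/73) = 1/(-510507021/73) = -73/510507021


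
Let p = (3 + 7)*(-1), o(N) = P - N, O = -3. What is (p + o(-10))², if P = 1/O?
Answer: ⅑ ≈ 0.11111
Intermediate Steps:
P = -⅓ (P = 1/(-3) = -⅓ ≈ -0.33333)
o(N) = -⅓ - N
p = -10 (p = 10*(-1) = -10)
(p + o(-10))² = (-10 + (-⅓ - 1*(-10)))² = (-10 + (-⅓ + 10))² = (-10 + 29/3)² = (-⅓)² = ⅑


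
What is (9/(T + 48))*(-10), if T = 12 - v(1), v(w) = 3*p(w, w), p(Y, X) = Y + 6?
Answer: -30/13 ≈ -2.3077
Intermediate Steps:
p(Y, X) = 6 + Y
v(w) = 18 + 3*w (v(w) = 3*(6 + w) = 18 + 3*w)
T = -9 (T = 12 - (18 + 3*1) = 12 - (18 + 3) = 12 - 1*21 = 12 - 21 = -9)
(9/(T + 48))*(-10) = (9/(-9 + 48))*(-10) = (9/39)*(-10) = ((1/39)*9)*(-10) = (3/13)*(-10) = -30/13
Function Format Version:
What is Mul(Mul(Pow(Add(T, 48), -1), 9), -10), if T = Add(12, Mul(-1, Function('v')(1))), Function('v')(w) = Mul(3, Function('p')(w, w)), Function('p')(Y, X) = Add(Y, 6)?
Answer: Rational(-30, 13) ≈ -2.3077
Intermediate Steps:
Function('p')(Y, X) = Add(6, Y)
Function('v')(w) = Add(18, Mul(3, w)) (Function('v')(w) = Mul(3, Add(6, w)) = Add(18, Mul(3, w)))
T = -9 (T = Add(12, Mul(-1, Add(18, Mul(3, 1)))) = Add(12, Mul(-1, Add(18, 3))) = Add(12, Mul(-1, 21)) = Add(12, -21) = -9)
Mul(Mul(Pow(Add(T, 48), -1), 9), -10) = Mul(Mul(Pow(Add(-9, 48), -1), 9), -10) = Mul(Mul(Pow(39, -1), 9), -10) = Mul(Mul(Rational(1, 39), 9), -10) = Mul(Rational(3, 13), -10) = Rational(-30, 13)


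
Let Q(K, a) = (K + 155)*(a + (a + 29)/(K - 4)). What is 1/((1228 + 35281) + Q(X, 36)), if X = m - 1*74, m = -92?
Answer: 34/1227985 ≈ 2.7688e-5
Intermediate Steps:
X = -166 (X = -92 - 1*74 = -92 - 74 = -166)
Q(K, a) = (155 + K)*(a + (29 + a)/(-4 + K))
1/((1228 + 35281) + Q(X, 36)) = 1/((1228 + 35281) + (4495 - 465*36 + 29*(-166) + 36*(-166)² + 152*(-166)*36)/(-4 - 166)) = 1/(36509 + (4495 - 16740 - 4814 + 36*27556 - 908352)/(-170)) = 1/(36509 - (4495 - 16740 - 4814 + 992016 - 908352)/170) = 1/(36509 - 1/170*66605) = 1/(36509 - 13321/34) = 1/(1227985/34) = 34/1227985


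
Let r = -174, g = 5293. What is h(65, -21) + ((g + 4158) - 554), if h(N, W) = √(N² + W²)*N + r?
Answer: 8723 + 65*√4666 ≈ 13163.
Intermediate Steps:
h(N, W) = -174 + N*√(N² + W²) (h(N, W) = √(N² + W²)*N - 174 = N*√(N² + W²) - 174 = -174 + N*√(N² + W²))
h(65, -21) + ((g + 4158) - 554) = (-174 + 65*√(65² + (-21)²)) + ((5293 + 4158) - 554) = (-174 + 65*√(4225 + 441)) + (9451 - 554) = (-174 + 65*√4666) + 8897 = 8723 + 65*√4666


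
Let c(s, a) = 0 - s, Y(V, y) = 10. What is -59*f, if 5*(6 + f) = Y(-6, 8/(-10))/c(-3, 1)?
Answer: 944/3 ≈ 314.67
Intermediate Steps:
c(s, a) = -s
f = -16/3 (f = -6 + (10/((-1*(-3))))/5 = -6 + (10/3)/5 = -6 + (10*(⅓))/5 = -6 + (⅕)*(10/3) = -6 + ⅔ = -16/3 ≈ -5.3333)
-59*f = -59*(-16/3) = 944/3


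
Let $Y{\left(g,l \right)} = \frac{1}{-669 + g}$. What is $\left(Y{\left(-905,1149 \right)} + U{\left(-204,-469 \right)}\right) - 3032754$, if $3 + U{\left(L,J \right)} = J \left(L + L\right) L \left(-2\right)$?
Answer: $\frac{118111164065}{1574} \approx 7.5039 \cdot 10^{7}$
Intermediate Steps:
$U{\left(L,J \right)} = -3 - 4 J L^{2}$ ($U{\left(L,J \right)} = -3 + J \left(L + L\right) L \left(-2\right) = -3 + J 2 L L \left(-2\right) = -3 + J 2 L^{2} \left(-2\right) = -3 + 2 J L^{2} \left(-2\right) = -3 - 4 J L^{2}$)
$\left(Y{\left(-905,1149 \right)} + U{\left(-204,-469 \right)}\right) - 3032754 = \left(\frac{1}{-669 - 905} - \left(3 - 1876 \left(-204\right)^{2}\right)\right) - 3032754 = \left(\frac{1}{-1574} - \left(3 - 78071616\right)\right) - 3032754 = \left(- \frac{1}{1574} + \left(-3 + 78071616\right)\right) - 3032754 = \left(- \frac{1}{1574} + 78071613\right) - 3032754 = \frac{122884718861}{1574} - 3032754 = \frac{118111164065}{1574}$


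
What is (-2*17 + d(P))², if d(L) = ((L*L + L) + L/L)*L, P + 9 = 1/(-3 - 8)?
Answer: 897479601316/1771561 ≈ 5.0660e+5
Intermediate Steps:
P = -100/11 (P = -9 + 1/(-3 - 8) = -9 + 1/(-11) = -9 - 1/11 = -100/11 ≈ -9.0909)
d(L) = L*(1 + L + L²) (d(L) = ((L² + L) + 1)*L = ((L + L²) + 1)*L = (1 + L + L²)*L = L*(1 + L + L²))
(-2*17 + d(P))² = (-2*17 - 100*(1 - 100/11 + (-100/11)²)/11)² = (-34 - 100*(1 - 100/11 + 10000/121)/11)² = (-34 - 100/11*9021/121)² = (-34 - 902100/1331)² = (-947354/1331)² = 897479601316/1771561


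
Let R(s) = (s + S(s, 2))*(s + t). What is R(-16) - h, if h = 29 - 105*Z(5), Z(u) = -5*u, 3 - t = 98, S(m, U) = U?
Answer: -1100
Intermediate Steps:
t = -95 (t = 3 - 1*98 = 3 - 98 = -95)
h = 2654 (h = 29 - (-525)*5 = 29 - 105*(-25) = 29 + 2625 = 2654)
R(s) = (-95 + s)*(2 + s) (R(s) = (s + 2)*(s - 95) = (2 + s)*(-95 + s) = (-95 + s)*(2 + s))
R(-16) - h = (-190 + (-16)² - 93*(-16)) - 1*2654 = (-190 + 256 + 1488) - 2654 = 1554 - 2654 = -1100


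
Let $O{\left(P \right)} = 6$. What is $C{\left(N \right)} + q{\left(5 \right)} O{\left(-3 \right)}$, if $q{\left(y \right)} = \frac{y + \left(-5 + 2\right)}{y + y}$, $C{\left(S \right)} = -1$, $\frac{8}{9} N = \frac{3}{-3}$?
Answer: $\frac{1}{5} \approx 0.2$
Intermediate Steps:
$N = - \frac{9}{8}$ ($N = \frac{9 \frac{3}{-3}}{8} = \frac{9 \cdot 3 \left(- \frac{1}{3}\right)}{8} = \frac{9}{8} \left(-1\right) = - \frac{9}{8} \approx -1.125$)
$q{\left(y \right)} = \frac{-3 + y}{2 y}$ ($q{\left(y \right)} = \frac{y - 3}{2 y} = \left(-3 + y\right) \frac{1}{2 y} = \frac{-3 + y}{2 y}$)
$C{\left(N \right)} + q{\left(5 \right)} O{\left(-3 \right)} = -1 + \frac{-3 + 5}{2 \cdot 5} \cdot 6 = -1 + \frac{1}{2} \cdot \frac{1}{5} \cdot 2 \cdot 6 = -1 + \frac{1}{5} \cdot 6 = -1 + \frac{6}{5} = \frac{1}{5}$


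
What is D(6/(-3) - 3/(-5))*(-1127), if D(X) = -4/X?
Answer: -3220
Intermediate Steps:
D(6/(-3) - 3/(-5))*(-1127) = -4/(6/(-3) - 3/(-5))*(-1127) = -4/(6*(-⅓) - 3*(-⅕))*(-1127) = -4/(-2 + ⅗)*(-1127) = -4/(-7/5)*(-1127) = -4*(-5/7)*(-1127) = (20/7)*(-1127) = -3220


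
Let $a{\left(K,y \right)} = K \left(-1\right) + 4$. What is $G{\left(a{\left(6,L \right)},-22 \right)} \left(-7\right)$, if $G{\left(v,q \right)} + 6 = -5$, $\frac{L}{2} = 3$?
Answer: $77$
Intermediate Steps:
$L = 6$ ($L = 2 \cdot 3 = 6$)
$a{\left(K,y \right)} = 4 - K$ ($a{\left(K,y \right)} = - K + 4 = 4 - K$)
$G{\left(v,q \right)} = -11$ ($G{\left(v,q \right)} = -6 - 5 = -11$)
$G{\left(a{\left(6,L \right)},-22 \right)} \left(-7\right) = \left(-11\right) \left(-7\right) = 77$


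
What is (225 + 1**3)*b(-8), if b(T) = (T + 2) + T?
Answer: -3164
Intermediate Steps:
b(T) = 2 + 2*T (b(T) = (2 + T) + T = 2 + 2*T)
(225 + 1**3)*b(-8) = (225 + 1**3)*(2 + 2*(-8)) = (225 + 1)*(2 - 16) = 226*(-14) = -3164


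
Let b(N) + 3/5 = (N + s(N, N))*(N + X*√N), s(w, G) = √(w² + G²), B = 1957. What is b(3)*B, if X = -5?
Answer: 82194/5 - 29355*√3 - 29355*√6 + 17613*√2 ≈ -81402.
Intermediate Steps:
s(w, G) = √(G² + w²)
b(N) = -⅗ + (N - 5*√N)*(N + √2*√(N²)) (b(N) = -⅗ + (N + √(N² + N²))*(N - 5*√N) = -⅗ + (N + √(2*N²))*(N - 5*√N) = -⅗ + (N + √2*√(N²))*(N - 5*√N) = -⅗ + (N - 5*√N)*(N + √2*√(N²)))
b(3)*B = (-⅗ + 3² - 15*√3 + 3*√2*√(3²) - 5*√2*√3*√(3²))*1957 = (-⅗ + 9 - 15*√3 + 3*√2*√9 - 5*√2*√3*√9)*1957 = (-⅗ + 9 - 15*√3 + 3*√2*3 - 5*√2*√3*3)*1957 = (-⅗ + 9 - 15*√3 + 9*√2 - 15*√6)*1957 = (42/5 - 15*√3 - 15*√6 + 9*√2)*1957 = 82194/5 - 29355*√3 - 29355*√6 + 17613*√2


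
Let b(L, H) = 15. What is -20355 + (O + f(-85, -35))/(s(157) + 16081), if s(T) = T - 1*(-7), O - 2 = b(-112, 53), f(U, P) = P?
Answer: -36740777/1805 ≈ -20355.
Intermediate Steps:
O = 17 (O = 2 + 15 = 17)
s(T) = 7 + T (s(T) = T + 7 = 7 + T)
-20355 + (O + f(-85, -35))/(s(157) + 16081) = -20355 + (17 - 35)/((7 + 157) + 16081) = -20355 - 18/(164 + 16081) = -20355 - 18/16245 = -20355 - 18*1/16245 = -20355 - 2/1805 = -36740777/1805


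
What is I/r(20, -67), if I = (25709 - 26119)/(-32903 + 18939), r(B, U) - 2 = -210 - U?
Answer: -205/984462 ≈ -0.00020824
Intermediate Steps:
r(B, U) = -208 - U (r(B, U) = 2 + (-210 - U) = -208 - U)
I = 205/6982 (I = -410/(-13964) = -410*(-1/13964) = 205/6982 ≈ 0.029361)
I/r(20, -67) = 205/(6982*(-208 - 1*(-67))) = 205/(6982*(-208 + 67)) = (205/6982)/(-141) = (205/6982)*(-1/141) = -205/984462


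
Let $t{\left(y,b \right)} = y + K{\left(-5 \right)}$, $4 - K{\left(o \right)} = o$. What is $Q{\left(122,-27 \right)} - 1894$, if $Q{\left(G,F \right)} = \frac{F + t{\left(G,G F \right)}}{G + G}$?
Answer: $- \frac{115508}{61} \approx -1893.6$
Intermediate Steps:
$K{\left(o \right)} = 4 - o$
$t{\left(y,b \right)} = 9 + y$ ($t{\left(y,b \right)} = y + \left(4 - -5\right) = y + \left(4 + 5\right) = y + 9 = 9 + y$)
$Q{\left(G,F \right)} = \frac{9 + F + G}{2 G}$ ($Q{\left(G,F \right)} = \frac{F + \left(9 + G\right)}{G + G} = \frac{9 + F + G}{2 G}$)
$Q{\left(122,-27 \right)} - 1894 = \frac{9 - 27 + 122}{2 \cdot 122} - 1894 = \frac{1}{2} \cdot \frac{1}{122} \cdot 104 - 1894 = \frac{26}{61} - 1894 = - \frac{115508}{61}$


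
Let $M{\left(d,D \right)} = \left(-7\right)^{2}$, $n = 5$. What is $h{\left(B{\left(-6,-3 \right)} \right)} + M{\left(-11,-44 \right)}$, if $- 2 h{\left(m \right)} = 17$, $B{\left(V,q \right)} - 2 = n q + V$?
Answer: $\frac{81}{2} \approx 40.5$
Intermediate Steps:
$M{\left(d,D \right)} = 49$
$B{\left(V,q \right)} = 2 + V + 5 q$ ($B{\left(V,q \right)} = 2 + \left(5 q + V\right) = 2 + \left(V + 5 q\right) = 2 + V + 5 q$)
$h{\left(m \right)} = - \frac{17}{2}$ ($h{\left(m \right)} = \left(- \frac{1}{2}\right) 17 = - \frac{17}{2}$)
$h{\left(B{\left(-6,-3 \right)} \right)} + M{\left(-11,-44 \right)} = - \frac{17}{2} + 49 = \frac{81}{2}$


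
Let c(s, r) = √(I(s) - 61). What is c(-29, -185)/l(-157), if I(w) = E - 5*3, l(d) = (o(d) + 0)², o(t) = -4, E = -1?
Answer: I*√77/16 ≈ 0.54844*I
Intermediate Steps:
l(d) = 16 (l(d) = (-4 + 0)² = (-4)² = 16)
I(w) = -16 (I(w) = -1 - 5*3 = -1 - 15 = -16)
c(s, r) = I*√77 (c(s, r) = √(-16 - 61) = √(-77) = I*√77)
c(-29, -185)/l(-157) = (I*√77)/16 = (I*√77)*(1/16) = I*√77/16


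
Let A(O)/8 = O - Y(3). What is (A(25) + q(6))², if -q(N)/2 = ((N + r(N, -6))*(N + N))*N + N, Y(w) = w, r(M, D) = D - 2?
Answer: 204304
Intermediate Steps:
r(M, D) = -2 + D
A(O) = -24 + 8*O (A(O) = 8*(O - 1*3) = 8*(O - 3) = 8*(-3 + O) = -24 + 8*O)
q(N) = -2*N - 4*N²*(-8 + N) (q(N) = -2*(((N + (-2 - 6))*(N + N))*N + N) = -2*(((N - 8)*(2*N))*N + N) = -2*(((-8 + N)*(2*N))*N + N) = -2*((2*N*(-8 + N))*N + N) = -2*(2*N²*(-8 + N) + N) = -2*(N + 2*N²*(-8 + N)) = -2*N - 4*N²*(-8 + N))
(A(25) + q(6))² = ((-24 + 8*25) + 2*6*(-1 - 2*6² + 16*6))² = ((-24 + 200) + 2*6*(-1 - 2*36 + 96))² = (176 + 2*6*(-1 - 72 + 96))² = (176 + 2*6*23)² = (176 + 276)² = 452² = 204304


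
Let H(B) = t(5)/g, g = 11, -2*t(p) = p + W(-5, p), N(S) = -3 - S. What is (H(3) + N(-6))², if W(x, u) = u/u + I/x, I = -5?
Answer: 3481/484 ≈ 7.1921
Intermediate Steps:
W(x, u) = 1 - 5/x (W(x, u) = u/u - 5/x = 1 - 5/x)
t(p) = -1 - p/2 (t(p) = -(p + (-5 - 5)/(-5))/2 = -(p - ⅕*(-10))/2 = -(p + 2)/2 = -(2 + p)/2 = -1 - p/2)
H(B) = -7/22 (H(B) = (-1 - ½*5)/11 = (-1 - 5/2)*(1/11) = -7/2*1/11 = -7/22)
(H(3) + N(-6))² = (-7/22 + (-3 - 1*(-6)))² = (-7/22 + (-3 + 6))² = (-7/22 + 3)² = (59/22)² = 3481/484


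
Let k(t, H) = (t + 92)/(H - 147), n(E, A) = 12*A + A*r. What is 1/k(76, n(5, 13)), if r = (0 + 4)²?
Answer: 31/24 ≈ 1.2917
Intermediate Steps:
r = 16 (r = 4² = 16)
n(E, A) = 28*A (n(E, A) = 12*A + A*16 = 12*A + 16*A = 28*A)
k(t, H) = (92 + t)/(-147 + H)
1/k(76, n(5, 13)) = 1/((92 + 76)/(-147 + 28*13)) = 1/(168/(-147 + 364)) = 1/(168/217) = 1/((1/217)*168) = 1/(24/31) = 31/24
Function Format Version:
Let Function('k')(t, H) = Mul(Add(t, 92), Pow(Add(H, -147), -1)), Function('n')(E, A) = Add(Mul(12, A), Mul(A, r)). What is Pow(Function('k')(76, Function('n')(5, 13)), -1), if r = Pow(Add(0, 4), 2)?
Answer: Rational(31, 24) ≈ 1.2917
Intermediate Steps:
r = 16 (r = Pow(4, 2) = 16)
Function('n')(E, A) = Mul(28, A) (Function('n')(E, A) = Add(Mul(12, A), Mul(A, 16)) = Add(Mul(12, A), Mul(16, A)) = Mul(28, A))
Function('k')(t, H) = Mul(Pow(Add(-147, H), -1), Add(92, t)) (Function('k')(t, H) = Mul(Add(92, t), Pow(Add(-147, H), -1)) = Mul(Pow(Add(-147, H), -1), Add(92, t)))
Pow(Function('k')(76, Function('n')(5, 13)), -1) = Pow(Mul(Pow(Add(-147, Mul(28, 13)), -1), Add(92, 76)), -1) = Pow(Mul(Pow(Add(-147, 364), -1), 168), -1) = Pow(Mul(Pow(217, -1), 168), -1) = Pow(Mul(Rational(1, 217), 168), -1) = Pow(Rational(24, 31), -1) = Rational(31, 24)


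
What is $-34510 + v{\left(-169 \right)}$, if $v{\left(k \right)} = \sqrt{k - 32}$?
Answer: $-34510 + i \sqrt{201} \approx -34510.0 + 14.177 i$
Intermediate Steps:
$v{\left(k \right)} = \sqrt{-32 + k}$
$-34510 + v{\left(-169 \right)} = -34510 + \sqrt{-32 - 169} = -34510 + \sqrt{-201} = -34510 + i \sqrt{201}$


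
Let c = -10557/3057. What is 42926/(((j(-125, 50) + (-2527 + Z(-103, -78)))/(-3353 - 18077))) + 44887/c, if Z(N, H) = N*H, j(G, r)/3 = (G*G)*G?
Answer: -2875194771652/223910451 ≈ -12841.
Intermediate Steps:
j(G, r) = 3*G**3 (j(G, r) = 3*((G*G)*G) = 3*(G**2*G) = 3*G**3)
c = -3519/1019 (c = -10557*1/3057 = -3519/1019 ≈ -3.4534)
Z(N, H) = H*N
42926/(((j(-125, 50) + (-2527 + Z(-103, -78)))/(-3353 - 18077))) + 44887/c = 42926/(((3*(-125)**3 + (-2527 - 78*(-103)))/(-3353 - 18077))) + 44887/(-3519/1019) = 42926/(((3*(-1953125) + (-2527 + 8034))/(-21430))) + 44887*(-1019/3519) = 42926/(((-5859375 + 5507)*(-1/21430))) - 45739853/3519 = 42926/((-5853868*(-1/21430))) - 45739853/3519 = 42926/(2926934/10715) - 45739853/3519 = 42926*(10715/2926934) - 45739853/3519 = 229976045/1463467 - 45739853/3519 = -2875194771652/223910451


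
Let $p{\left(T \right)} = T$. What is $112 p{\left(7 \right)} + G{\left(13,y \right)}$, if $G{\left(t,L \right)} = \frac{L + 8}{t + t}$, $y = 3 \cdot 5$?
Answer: $\frac{20407}{26} \approx 784.88$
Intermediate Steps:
$y = 15$
$G{\left(t,L \right)} = \frac{8 + L}{2 t}$
$112 p{\left(7 \right)} + G{\left(13,y \right)} = 112 \cdot 7 + \frac{8 + 15}{2 \cdot 13} = 784 + \frac{1}{2} \cdot \frac{1}{13} \cdot 23 = 784 + \frac{23}{26} = \frac{20407}{26}$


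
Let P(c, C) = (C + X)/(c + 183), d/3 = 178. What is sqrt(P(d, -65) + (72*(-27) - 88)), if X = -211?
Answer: 2*I*sqrt(29022965)/239 ≈ 45.082*I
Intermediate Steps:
d = 534 (d = 3*178 = 534)
P(c, C) = (-211 + C)/(183 + c) (P(c, C) = (C - 211)/(c + 183) = (-211 + C)/(183 + c))
sqrt(P(d, -65) + (72*(-27) - 88)) = sqrt((-211 - 65)/(183 + 534) + (72*(-27) - 88)) = sqrt(-276/717 + (-1944 - 88)) = sqrt((1/717)*(-276) - 2032) = sqrt(-92/239 - 2032) = sqrt(-485740/239) = 2*I*sqrt(29022965)/239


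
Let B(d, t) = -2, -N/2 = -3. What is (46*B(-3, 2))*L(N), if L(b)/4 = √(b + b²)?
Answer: -368*√42 ≈ -2384.9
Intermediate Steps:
N = 6 (N = -2*(-3) = 6)
L(b) = 4*√(b + b²)
(46*B(-3, 2))*L(N) = (46*(-2))*(4*√(6*(1 + 6))) = -368*√(6*7) = -368*√42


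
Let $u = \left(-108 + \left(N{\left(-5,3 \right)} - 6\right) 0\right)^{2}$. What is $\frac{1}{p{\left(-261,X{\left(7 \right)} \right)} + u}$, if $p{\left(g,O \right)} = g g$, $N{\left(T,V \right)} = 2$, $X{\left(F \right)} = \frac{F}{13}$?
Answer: $\frac{1}{79785} \approx 1.2534 \cdot 10^{-5}$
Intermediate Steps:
$X{\left(F \right)} = \frac{F}{13}$ ($X{\left(F \right)} = F \frac{1}{13} = \frac{F}{13}$)
$p{\left(g,O \right)} = g^{2}$
$u = 11664$ ($u = \left(-108 + \left(2 - 6\right) 0\right)^{2} = \left(-108 - 0\right)^{2} = \left(-108 + 0\right)^{2} = \left(-108\right)^{2} = 11664$)
$\frac{1}{p{\left(-261,X{\left(7 \right)} \right)} + u} = \frac{1}{\left(-261\right)^{2} + 11664} = \frac{1}{68121 + 11664} = \frac{1}{79785}$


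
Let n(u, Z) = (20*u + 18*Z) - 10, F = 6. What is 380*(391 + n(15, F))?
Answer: 299820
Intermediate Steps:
n(u, Z) = -10 + 18*Z + 20*u (n(u, Z) = (18*Z + 20*u) - 10 = -10 + 18*Z + 20*u)
380*(391 + n(15, F)) = 380*(391 + (-10 + 18*6 + 20*15)) = 380*(391 + (-10 + 108 + 300)) = 380*(391 + 398) = 380*789 = 299820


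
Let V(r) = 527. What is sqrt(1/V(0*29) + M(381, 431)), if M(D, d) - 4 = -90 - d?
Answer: I*sqrt(143585366)/527 ≈ 22.738*I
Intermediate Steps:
M(D, d) = -86 - d (M(D, d) = 4 + (-90 - d) = -86 - d)
sqrt(1/V(0*29) + M(381, 431)) = sqrt(1/527 + (-86 - 1*431)) = sqrt(1/527 + (-86 - 431)) = sqrt(1/527 - 517) = sqrt(-272458/527) = I*sqrt(143585366)/527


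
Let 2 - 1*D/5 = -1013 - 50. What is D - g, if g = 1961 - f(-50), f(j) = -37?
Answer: 3327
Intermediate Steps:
D = 5325 (D = 10 - 5*(-1013 - 50) = 10 - 5*(-1063) = 10 + 5315 = 5325)
g = 1998 (g = 1961 - 1*(-37) = 1961 + 37 = 1998)
D - g = 5325 - 1*1998 = 5325 - 1998 = 3327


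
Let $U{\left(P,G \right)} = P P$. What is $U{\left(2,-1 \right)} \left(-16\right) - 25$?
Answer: $-89$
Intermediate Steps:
$U{\left(P,G \right)} = P^{2}$
$U{\left(2,-1 \right)} \left(-16\right) - 25 = 2^{2} \left(-16\right) - 25 = 4 \left(-16\right) - 25 = -64 - 25 = -89$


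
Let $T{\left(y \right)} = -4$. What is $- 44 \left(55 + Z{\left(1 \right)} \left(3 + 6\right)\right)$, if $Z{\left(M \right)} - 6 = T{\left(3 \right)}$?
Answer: $-3212$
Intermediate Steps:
$Z{\left(M \right)} = 2$ ($Z{\left(M \right)} = 6 - 4 = 2$)
$- 44 \left(55 + Z{\left(1 \right)} \left(3 + 6\right)\right) = - 44 \left(55 + 2 \left(3 + 6\right)\right) = - 44 \left(55 + 2 \cdot 9\right) = - 44 \left(55 + 18\right) = \left(-44\right) 73 = -3212$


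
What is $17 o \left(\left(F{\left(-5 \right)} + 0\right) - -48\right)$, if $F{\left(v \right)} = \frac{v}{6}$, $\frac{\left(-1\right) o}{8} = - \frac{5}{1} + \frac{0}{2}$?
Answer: $\frac{96220}{3} \approx 32073.0$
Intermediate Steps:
$o = 40$ ($o = - 8 \left(- \frac{5}{1} + \frac{0}{2}\right) = - 8 \left(\left(-5\right) 1 + 0 \cdot \frac{1}{2}\right) = - 8 \left(-5 + 0\right) = \left(-8\right) \left(-5\right) = 40$)
$F{\left(v \right)} = \frac{v}{6}$ ($F{\left(v \right)} = v \frac{1}{6} = \frac{v}{6}$)
$17 o \left(\left(F{\left(-5 \right)} + 0\right) - -48\right) = 17 \cdot 40 \left(\left(\frac{1}{6} \left(-5\right) + 0\right) - -48\right) = 680 \left(\left(- \frac{5}{6} + 0\right) + 48\right) = 680 \left(- \frac{5}{6} + 48\right) = 680 \cdot \frac{283}{6} = \frac{96220}{3}$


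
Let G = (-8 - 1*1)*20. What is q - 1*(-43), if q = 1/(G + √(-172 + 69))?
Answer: 1397449/32503 - I*√103/32503 ≈ 42.994 - 0.00031224*I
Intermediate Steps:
G = -180 (G = (-8 - 1)*20 = -9*20 = -180)
q = 1/(-180 + I*√103) (q = 1/(-180 + √(-172 + 69)) = 1/(-180 + √(-103)) = 1/(-180 + I*√103) ≈ -0.0055379 - 0.00031224*I)
q - 1*(-43) = (-180/32503 - I*√103/32503) - 1*(-43) = (-180/32503 - I*√103/32503) + 43 = 1397449/32503 - I*√103/32503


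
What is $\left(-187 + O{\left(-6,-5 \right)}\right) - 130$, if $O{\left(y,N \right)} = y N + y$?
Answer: $-293$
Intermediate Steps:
$O{\left(y,N \right)} = y + N y$ ($O{\left(y,N \right)} = N y + y = y + N y$)
$\left(-187 + O{\left(-6,-5 \right)}\right) - 130 = \left(-187 - 6 \left(1 - 5\right)\right) - 130 = \left(-187 - -24\right) - 130 = \left(-187 + 24\right) - 130 = -163 - 130 = -293$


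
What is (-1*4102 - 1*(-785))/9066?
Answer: -3317/9066 ≈ -0.36587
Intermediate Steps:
(-1*4102 - 1*(-785))/9066 = (-4102 + 785)*(1/9066) = -3317*1/9066 = -3317/9066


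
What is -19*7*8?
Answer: -1064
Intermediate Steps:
-19*7*8 = -133*8 = -1064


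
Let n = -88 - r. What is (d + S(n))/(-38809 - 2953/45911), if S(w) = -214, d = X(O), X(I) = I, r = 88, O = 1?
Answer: 3259681/593920984 ≈ 0.0054884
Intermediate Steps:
d = 1
n = -176 (n = -88 - 1*88 = -88 - 88 = -176)
(d + S(n))/(-38809 - 2953/45911) = (1 - 214)/(-38809 - 2953/45911) = -213/(-38809 - 2953*1/45911) = -213/(-38809 - 2953/45911) = -213/(-1781762952/45911) = -213*(-45911/1781762952) = 3259681/593920984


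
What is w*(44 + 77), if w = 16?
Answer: 1936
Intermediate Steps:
w*(44 + 77) = 16*(44 + 77) = 16*121 = 1936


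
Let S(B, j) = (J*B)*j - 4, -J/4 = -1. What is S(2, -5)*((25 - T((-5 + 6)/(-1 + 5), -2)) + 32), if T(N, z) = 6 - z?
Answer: -2156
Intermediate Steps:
J = 4 (J = -4*(-1) = 4)
S(B, j) = -4 + 4*B*j (S(B, j) = (4*B)*j - 4 = 4*B*j - 4 = -4 + 4*B*j)
S(2, -5)*((25 - T((-5 + 6)/(-1 + 5), -2)) + 32) = (-4 + 4*2*(-5))*((25 - (6 - 1*(-2))) + 32) = (-4 - 40)*((25 - (6 + 2)) + 32) = -44*((25 - 1*8) + 32) = -44*((25 - 8) + 32) = -44*(17 + 32) = -44*49 = -2156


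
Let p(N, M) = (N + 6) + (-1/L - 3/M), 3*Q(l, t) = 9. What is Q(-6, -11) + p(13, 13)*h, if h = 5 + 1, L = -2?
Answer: 1542/13 ≈ 118.62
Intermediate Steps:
Q(l, t) = 3 (Q(l, t) = (⅓)*9 = 3)
p(N, M) = 13/2 + N - 3/M (p(N, M) = (N + 6) + (-1/(-2) - 3/M) = (6 + N) + (-1*(-½) - 3/M) = (6 + N) + (½ - 3/M) = 13/2 + N - 3/M)
h = 6
Q(-6, -11) + p(13, 13)*h = 3 + (13/2 + 13 - 3/13)*6 = 3 + (501/26)*6 = 3 + 1503/13 = 1542/13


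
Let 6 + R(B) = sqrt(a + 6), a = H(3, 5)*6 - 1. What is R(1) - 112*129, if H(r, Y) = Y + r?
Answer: -14454 + sqrt(53) ≈ -14447.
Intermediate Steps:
a = 47 (a = (5 + 3)*6 - 1 = 8*6 - 1 = 48 - 1 = 47)
R(B) = -6 + sqrt(53) (R(B) = -6 + sqrt(47 + 6) = -6 + sqrt(53))
R(1) - 112*129 = (-6 + sqrt(53)) - 112*129 = (-6 + sqrt(53)) - 14448 = -14454 + sqrt(53)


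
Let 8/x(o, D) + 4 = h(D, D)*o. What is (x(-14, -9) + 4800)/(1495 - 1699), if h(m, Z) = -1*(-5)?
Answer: -44399/1887 ≈ -23.529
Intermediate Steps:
h(m, Z) = 5
x(o, D) = 8/(-4 + 5*o)
(x(-14, -9) + 4800)/(1495 - 1699) = (8/(-4 + 5*(-14)) + 4800)/(1495 - 1699) = (8/(-4 - 70) + 4800)/(-204) = (8/(-74) + 4800)*(-1/204) = (8*(-1/74) + 4800)*(-1/204) = (-4/37 + 4800)*(-1/204) = (177596/37)*(-1/204) = -44399/1887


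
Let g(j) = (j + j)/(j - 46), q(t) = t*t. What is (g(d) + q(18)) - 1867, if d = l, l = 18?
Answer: -10810/7 ≈ -1544.3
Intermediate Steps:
d = 18
q(t) = t²
g(j) = 2*j/(-46 + j) (g(j) = (2*j)/(-46 + j) = 2*j/(-46 + j))
(g(d) + q(18)) - 1867 = (2*18/(-46 + 18) + 18²) - 1867 = (2*18/(-28) + 324) - 1867 = (2*18*(-1/28) + 324) - 1867 = (-9/7 + 324) - 1867 = 2259/7 - 1867 = -10810/7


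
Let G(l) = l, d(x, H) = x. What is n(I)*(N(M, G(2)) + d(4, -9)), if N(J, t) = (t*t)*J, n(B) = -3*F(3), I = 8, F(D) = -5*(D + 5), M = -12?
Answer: -5280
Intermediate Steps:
F(D) = -25 - 5*D (F(D) = -5*(5 + D) = -25 - 5*D)
n(B) = 120 (n(B) = -3*(-25 - 5*3) = -3*(-25 - 15) = -3*(-40) = 120)
N(J, t) = J*t**2 (N(J, t) = t**2*J = J*t**2)
n(I)*(N(M, G(2)) + d(4, -9)) = 120*(-12*2**2 + 4) = 120*(-12*4 + 4) = 120*(-48 + 4) = 120*(-44) = -5280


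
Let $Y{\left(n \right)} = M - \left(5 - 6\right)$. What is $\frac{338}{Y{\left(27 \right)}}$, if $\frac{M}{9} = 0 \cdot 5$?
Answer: $338$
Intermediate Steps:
$M = 0$ ($M = 9 \cdot 0 \cdot 5 = 9 \cdot 0 = 0$)
$Y{\left(n \right)} = 1$ ($Y{\left(n \right)} = 0 - \left(5 - 6\right) = 0 - -1 = 0 + 1 = 1$)
$\frac{338}{Y{\left(27 \right)}} = \frac{338}{1} = 338 \cdot 1 = 338$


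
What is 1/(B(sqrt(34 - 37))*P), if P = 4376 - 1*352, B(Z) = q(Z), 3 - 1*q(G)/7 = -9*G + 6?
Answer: -1/2366112 - I*sqrt(3)/788704 ≈ -4.2263e-7 - 2.1961e-6*I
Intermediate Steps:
q(G) = -21 + 63*G (q(G) = 21 - 7*(-9*G + 6) = 21 - 7*(6 - 9*G) = 21 + (-42 + 63*G) = -21 + 63*G)
B(Z) = -21 + 63*Z
P = 4024 (P = 4376 - 352 = 4024)
1/(B(sqrt(34 - 37))*P) = 1/(-21 + 63*sqrt(34 - 37)*4024) = (1/4024)/(-21 + 63*sqrt(-3)) = (1/4024)/(-21 + 63*(I*sqrt(3))) = (1/4024)/(-21 + 63*I*sqrt(3)) = 1/(4024*(-21 + 63*I*sqrt(3)))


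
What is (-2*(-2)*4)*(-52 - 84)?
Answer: -2176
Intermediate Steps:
(-2*(-2)*4)*(-52 - 84) = (4*4)*(-136) = 16*(-136) = -2176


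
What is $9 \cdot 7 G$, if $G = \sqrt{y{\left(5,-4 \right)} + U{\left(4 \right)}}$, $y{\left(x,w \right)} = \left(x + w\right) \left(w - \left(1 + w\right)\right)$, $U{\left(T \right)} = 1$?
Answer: $0$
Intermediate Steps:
$y{\left(x,w \right)} = - w - x$ ($y{\left(x,w \right)} = \left(w + x\right) \left(-1\right) = - w - x$)
$G = 0$ ($G = \sqrt{\left(\left(-1\right) \left(-4\right) - 5\right) + 1} = \sqrt{\left(4 - 5\right) + 1} = \sqrt{-1 + 1} = \sqrt{0} = 0$)
$9 \cdot 7 G = 9 \cdot 7 \cdot 0 = 63 \cdot 0 = 0$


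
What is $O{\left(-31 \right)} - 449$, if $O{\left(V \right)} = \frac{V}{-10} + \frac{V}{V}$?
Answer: $- \frac{4449}{10} \approx -444.9$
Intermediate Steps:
$O{\left(V \right)} = 1 - \frac{V}{10}$ ($O{\left(V \right)} = V \left(- \frac{1}{10}\right) + 1 = - \frac{V}{10} + 1 = 1 - \frac{V}{10}$)
$O{\left(-31 \right)} - 449 = \left(1 - - \frac{31}{10}\right) - 449 = \left(1 + \frac{31}{10}\right) - 449 = \frac{41}{10} - 449 = - \frac{4449}{10}$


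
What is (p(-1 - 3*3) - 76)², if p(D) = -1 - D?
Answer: 4489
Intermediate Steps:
(p(-1 - 3*3) - 76)² = ((-1 - (-1 - 3*3)) - 76)² = ((-1 - (-1 - 9)) - 76)² = ((-1 - 1*(-10)) - 76)² = ((-1 + 10) - 76)² = (9 - 76)² = (-67)² = 4489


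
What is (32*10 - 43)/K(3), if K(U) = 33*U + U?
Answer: 277/102 ≈ 2.7157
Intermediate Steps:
K(U) = 34*U
(32*10 - 43)/K(3) = (32*10 - 43)/((34*3)) = (320 - 43)/102 = 277*(1/102) = 277/102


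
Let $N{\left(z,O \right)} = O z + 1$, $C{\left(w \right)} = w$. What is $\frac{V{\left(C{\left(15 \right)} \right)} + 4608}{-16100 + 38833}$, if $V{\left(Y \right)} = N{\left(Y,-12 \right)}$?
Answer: $\frac{4429}{22733} \approx 0.19483$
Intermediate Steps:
$N{\left(z,O \right)} = 1 + O z$
$V{\left(Y \right)} = 1 - 12 Y$
$\frac{V{\left(C{\left(15 \right)} \right)} + 4608}{-16100 + 38833} = \frac{\left(1 - 180\right) + 4608}{-16100 + 38833} = \frac{\left(1 - 180\right) + 4608}{22733} = \left(-179 + 4608\right) \frac{1}{22733} = 4429 \cdot \frac{1}{22733} = \frac{4429}{22733}$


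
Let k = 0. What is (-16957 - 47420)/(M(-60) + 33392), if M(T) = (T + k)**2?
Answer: -64377/36992 ≈ -1.7403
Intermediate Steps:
M(T) = T**2 (M(T) = (T + 0)**2 = T**2)
(-16957 - 47420)/(M(-60) + 33392) = (-16957 - 47420)/((-60)**2 + 33392) = -64377/(3600 + 33392) = -64377/36992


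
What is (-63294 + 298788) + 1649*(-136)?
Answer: 11230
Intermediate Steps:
(-63294 + 298788) + 1649*(-136) = 235494 - 224264 = 11230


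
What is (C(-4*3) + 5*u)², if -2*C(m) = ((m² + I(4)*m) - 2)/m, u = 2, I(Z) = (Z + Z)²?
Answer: 37249/144 ≈ 258.67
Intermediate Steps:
I(Z) = 4*Z² (I(Z) = (2*Z)² = 4*Z²)
C(m) = -(-2 + m² + 64*m)/(2*m) (C(m) = -((m² + (4*4²)*m) - 2)/(2*m) = -((m² + (4*16)*m) - 2)/(2*m) = -((m² + 64*m) - 2)/(2*m) = -(-2 + m² + 64*m)/(2*m))
(C(-4*3) + 5*u)² = ((-32 + 1/(-4*3) - (-2)*3) + 5*2)² = ((-32 + 1/(-12) - ½*(-12)) + 10)² = ((-32 - 1/12 + 6) + 10)² = (-313/12 + 10)² = (-193/12)² = 37249/144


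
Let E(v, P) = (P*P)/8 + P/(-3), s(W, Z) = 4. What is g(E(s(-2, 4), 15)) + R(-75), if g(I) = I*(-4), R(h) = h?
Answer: -335/2 ≈ -167.50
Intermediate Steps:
E(v, P) = -P/3 + P²/8 (E(v, P) = P²*(⅛) + P*(-⅓) = P²/8 - P/3 = -P/3 + P²/8)
g(I) = -4*I
g(E(s(-2, 4), 15)) + R(-75) = -15*(-8 + 3*15)/6 - 75 = -15*(-8 + 45)/6 - 75 = -15*37/6 - 75 = -4*185/8 - 75 = -185/2 - 75 = -335/2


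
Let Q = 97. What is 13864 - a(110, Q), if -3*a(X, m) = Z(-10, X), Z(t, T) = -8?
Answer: 41584/3 ≈ 13861.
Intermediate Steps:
a(X, m) = 8/3 (a(X, m) = -⅓*(-8) = 8/3)
13864 - a(110, Q) = 13864 - 1*8/3 = 13864 - 8/3 = 41584/3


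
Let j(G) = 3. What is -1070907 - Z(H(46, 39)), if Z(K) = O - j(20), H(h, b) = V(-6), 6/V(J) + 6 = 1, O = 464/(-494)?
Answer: -264513056/247 ≈ -1.0709e+6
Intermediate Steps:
O = -232/247 (O = 464*(-1/494) = -232/247 ≈ -0.93927)
V(J) = -6/5 (V(J) = 6/(-6 + 1) = 6/(-5) = 6*(-1/5) = -6/5)
H(h, b) = -6/5
Z(K) = -973/247 (Z(K) = -232/247 - 1*3 = -232/247 - 3 = -973/247)
-1070907 - Z(H(46, 39)) = -1070907 - 1*(-973/247) = -1070907 + 973/247 = -264513056/247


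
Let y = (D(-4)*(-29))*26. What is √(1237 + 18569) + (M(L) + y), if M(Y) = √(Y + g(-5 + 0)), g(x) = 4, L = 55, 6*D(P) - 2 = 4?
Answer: -754 + √59 + √19806 ≈ -605.58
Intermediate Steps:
D(P) = 1 (D(P) = ⅓ + (⅙)*4 = ⅓ + ⅔ = 1)
y = -754 (y = (1*(-29))*26 = -29*26 = -754)
M(Y) = √(4 + Y) (M(Y) = √(Y + 4) = √(4 + Y))
√(1237 + 18569) + (M(L) + y) = √(1237 + 18569) + (√(4 + 55) - 754) = √19806 + (√59 - 754) = √19806 + (-754 + √59) = -754 + √59 + √19806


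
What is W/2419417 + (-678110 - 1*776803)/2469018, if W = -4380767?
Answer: -4778744607509/1991194707502 ≈ -2.3999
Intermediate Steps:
W/2419417 + (-678110 - 1*776803)/2469018 = -4380767/2419417 + (-678110 - 1*776803)/2469018 = -4380767*1/2419417 + (-678110 - 776803)*(1/2469018) = -4380767/2419417 - 1454913*1/2469018 = -4380767/2419417 - 484971/823006 = -4778744607509/1991194707502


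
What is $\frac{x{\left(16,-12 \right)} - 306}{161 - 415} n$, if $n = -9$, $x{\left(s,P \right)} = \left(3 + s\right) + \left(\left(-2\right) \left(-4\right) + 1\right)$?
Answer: $- \frac{1251}{127} \approx -9.8504$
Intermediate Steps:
$x{\left(s,P \right)} = 12 + s$ ($x{\left(s,P \right)} = \left(3 + s\right) + \left(8 + 1\right) = \left(3 + s\right) + 9 = 12 + s$)
$\frac{x{\left(16,-12 \right)} - 306}{161 - 415} n = \frac{\left(12 + 16\right) - 306}{161 - 415} \left(-9\right) = \frac{28 - 306}{-254} \left(-9\right) = \left(-278\right) \left(- \frac{1}{254}\right) \left(-9\right) = \frac{139}{127} \left(-9\right) = - \frac{1251}{127}$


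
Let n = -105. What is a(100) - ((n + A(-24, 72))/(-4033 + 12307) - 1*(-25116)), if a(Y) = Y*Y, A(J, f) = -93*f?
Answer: -41687661/2758 ≈ -15115.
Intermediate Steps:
a(Y) = Y**2
a(100) - ((n + A(-24, 72))/(-4033 + 12307) - 1*(-25116)) = 100**2 - ((-105 - 93*72)/(-4033 + 12307) - 1*(-25116)) = 10000 - ((-105 - 6696)/8274 + 25116) = 10000 - (-6801*1/8274 + 25116) = 10000 - (-2267/2758 + 25116) = 10000 - 1*69267661/2758 = 10000 - 69267661/2758 = -41687661/2758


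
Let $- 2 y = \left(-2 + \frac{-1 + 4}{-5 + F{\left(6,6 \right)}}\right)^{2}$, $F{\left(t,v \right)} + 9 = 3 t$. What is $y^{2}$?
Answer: $\frac{625}{1024} \approx 0.61035$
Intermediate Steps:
$F{\left(t,v \right)} = -9 + 3 t$
$y = - \frac{25}{32}$ ($y = - \frac{\left(-2 + \frac{-1 + 4}{-5 + \left(-9 + 3 \cdot 6\right)}\right)^{2}}{2} = - \frac{\left(-2 + \frac{3}{-5 + \left(-9 + 18\right)}\right)^{2}}{2} = - \frac{\left(-2 + \frac{3}{-5 + 9}\right)^{2}}{2} = - \frac{\left(-2 + \frac{3}{4}\right)^{2}}{2} = - \frac{\left(- \frac{5}{4}\right)^{2}}{2} = \left(- \frac{1}{2}\right) \frac{25}{16} = - \frac{25}{32} \approx -0.78125$)
$y^{2} = \left(- \frac{25}{32}\right)^{2} = \frac{625}{1024}$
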